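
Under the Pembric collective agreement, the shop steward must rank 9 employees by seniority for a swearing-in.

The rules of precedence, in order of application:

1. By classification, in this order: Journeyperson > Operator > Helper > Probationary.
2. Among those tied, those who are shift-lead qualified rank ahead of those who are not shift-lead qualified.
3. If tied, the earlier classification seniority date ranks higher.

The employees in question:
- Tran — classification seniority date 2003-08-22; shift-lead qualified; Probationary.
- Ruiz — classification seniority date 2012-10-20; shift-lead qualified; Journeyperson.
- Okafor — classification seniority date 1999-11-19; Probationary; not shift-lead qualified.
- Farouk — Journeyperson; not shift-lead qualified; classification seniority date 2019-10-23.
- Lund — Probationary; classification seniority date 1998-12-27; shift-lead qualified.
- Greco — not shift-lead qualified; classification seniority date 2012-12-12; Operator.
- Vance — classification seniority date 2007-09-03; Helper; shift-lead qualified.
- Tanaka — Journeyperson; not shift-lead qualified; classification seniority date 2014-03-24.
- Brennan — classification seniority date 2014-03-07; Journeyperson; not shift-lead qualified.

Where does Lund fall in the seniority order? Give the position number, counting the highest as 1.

By classification: Ruiz, Brennan, Tanaka and Farouk (Journeyperson); then Greco (Operator); then Vance (Helper); then Lund, Tran and Okafor (Probationary).
Among Ruiz, Brennan, Tanaka and Farouk, shift-lead qualified before not shift-lead qualified: Ruiz (shift-lead qualified) before Brennan, Tanaka and Farouk (not shift-lead qualified).
Among Brennan, Tanaka and Farouk, by classification seniority date (earlier first): Brennan (2014-03-07) before Tanaka (2014-03-24) before Farouk (2019-10-23).
Among Lund, Tran and Okafor, shift-lead qualified before not shift-lead qualified: Lund and Tran (shift-lead qualified) before Okafor (not shift-lead qualified).
Among Lund and Tran, by classification seniority date (earlier first): Lund (1998-12-27) before Tran (2003-08-22).
Order: Ruiz, Brennan, Tanaka, Farouk, Greco, Vance, Lund, Tran, Okafor. So position 7.

7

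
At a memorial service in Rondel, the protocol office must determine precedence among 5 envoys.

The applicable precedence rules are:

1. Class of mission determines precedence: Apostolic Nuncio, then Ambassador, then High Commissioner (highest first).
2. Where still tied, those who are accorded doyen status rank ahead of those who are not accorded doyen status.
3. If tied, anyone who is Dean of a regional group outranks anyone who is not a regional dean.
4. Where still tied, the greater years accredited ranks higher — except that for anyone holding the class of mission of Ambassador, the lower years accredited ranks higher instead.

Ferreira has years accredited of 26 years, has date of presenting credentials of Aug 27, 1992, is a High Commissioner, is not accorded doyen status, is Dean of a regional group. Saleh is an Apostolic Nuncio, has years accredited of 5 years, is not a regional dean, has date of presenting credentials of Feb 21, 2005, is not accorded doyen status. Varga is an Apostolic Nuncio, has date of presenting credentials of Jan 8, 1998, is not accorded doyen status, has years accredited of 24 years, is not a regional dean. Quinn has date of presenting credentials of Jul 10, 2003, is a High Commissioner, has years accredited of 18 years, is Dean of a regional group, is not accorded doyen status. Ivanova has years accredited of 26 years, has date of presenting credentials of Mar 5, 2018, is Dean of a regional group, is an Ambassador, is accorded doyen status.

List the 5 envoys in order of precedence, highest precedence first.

By class of mission: Varga and Saleh (Apostolic Nuncio); then Ivanova (Ambassador); then Ferreira and Quinn (High Commissioner).
Varga and Saleh are each not accorded doyen status, so the next rule applies.
Varga and Saleh are each not a regional dean, so the next rule applies.
Among Varga and Saleh, by years accredited (higher first): Varga (24 years) before Saleh (5 years).
Ferreira and Quinn are each not accorded doyen status, so the next rule applies.
Ferreira and Quinn are each Dean of a regional group, so the next rule applies.
Among Ferreira and Quinn, by years accredited (higher first): Ferreira (26 years) before Quinn (18 years).
Full order: Varga, Saleh, Ivanova, Ferreira, Quinn.

Varga, Saleh, Ivanova, Ferreira, Quinn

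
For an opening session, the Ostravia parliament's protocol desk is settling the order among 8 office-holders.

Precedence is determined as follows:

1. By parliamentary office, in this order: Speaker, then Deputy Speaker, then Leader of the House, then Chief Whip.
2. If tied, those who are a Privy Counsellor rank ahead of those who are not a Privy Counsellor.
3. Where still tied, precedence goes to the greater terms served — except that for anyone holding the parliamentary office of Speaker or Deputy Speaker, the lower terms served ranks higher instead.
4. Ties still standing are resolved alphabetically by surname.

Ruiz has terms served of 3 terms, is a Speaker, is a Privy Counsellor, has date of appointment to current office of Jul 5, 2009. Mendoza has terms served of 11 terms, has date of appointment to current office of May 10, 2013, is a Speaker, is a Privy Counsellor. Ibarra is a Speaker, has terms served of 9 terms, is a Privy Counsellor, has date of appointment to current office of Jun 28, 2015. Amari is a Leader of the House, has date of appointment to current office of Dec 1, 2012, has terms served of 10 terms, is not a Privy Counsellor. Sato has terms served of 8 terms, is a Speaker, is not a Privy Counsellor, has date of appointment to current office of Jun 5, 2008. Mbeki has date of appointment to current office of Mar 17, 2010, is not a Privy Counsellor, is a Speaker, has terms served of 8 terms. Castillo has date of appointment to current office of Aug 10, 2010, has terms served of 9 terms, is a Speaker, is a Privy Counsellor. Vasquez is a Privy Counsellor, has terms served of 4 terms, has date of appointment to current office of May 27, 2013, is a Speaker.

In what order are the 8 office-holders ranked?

Ruiz, Vasquez, Castillo, Ibarra, Mendoza, Mbeki, Sato, Amari

By parliamentary office: Ruiz, Vasquez, Castillo, Ibarra, Mendoza, Mbeki and Sato (Speaker); then Amari (Leader of the House).
Among Ruiz, Vasquez, Castillo, Ibarra, Mendoza, Mbeki and Sato, a Privy Counsellor before not a Privy Counsellor: Ruiz, Vasquez, Castillo, Ibarra and Mendoza (a Privy Counsellor) before Mbeki and Sato (not a Privy Counsellor).
Among Ruiz, Vasquez, Castillo, Ibarra and Mendoza, by terms served (lower first) (reversed rule for this group): Ruiz (3 terms) before Vasquez (4 terms) before Castillo and Ibarra (9 terms) before Mendoza (11 terms).
Among Castillo and Ibarra, alphabetically by surname: Castillo before Ibarra.
Mbeki and Sato both have terms served 8 terms, so the next rule applies.
Among Mbeki and Sato, alphabetically by surname: Mbeki before Sato.
Full order: Ruiz, Vasquez, Castillo, Ibarra, Mendoza, Mbeki, Sato, Amari.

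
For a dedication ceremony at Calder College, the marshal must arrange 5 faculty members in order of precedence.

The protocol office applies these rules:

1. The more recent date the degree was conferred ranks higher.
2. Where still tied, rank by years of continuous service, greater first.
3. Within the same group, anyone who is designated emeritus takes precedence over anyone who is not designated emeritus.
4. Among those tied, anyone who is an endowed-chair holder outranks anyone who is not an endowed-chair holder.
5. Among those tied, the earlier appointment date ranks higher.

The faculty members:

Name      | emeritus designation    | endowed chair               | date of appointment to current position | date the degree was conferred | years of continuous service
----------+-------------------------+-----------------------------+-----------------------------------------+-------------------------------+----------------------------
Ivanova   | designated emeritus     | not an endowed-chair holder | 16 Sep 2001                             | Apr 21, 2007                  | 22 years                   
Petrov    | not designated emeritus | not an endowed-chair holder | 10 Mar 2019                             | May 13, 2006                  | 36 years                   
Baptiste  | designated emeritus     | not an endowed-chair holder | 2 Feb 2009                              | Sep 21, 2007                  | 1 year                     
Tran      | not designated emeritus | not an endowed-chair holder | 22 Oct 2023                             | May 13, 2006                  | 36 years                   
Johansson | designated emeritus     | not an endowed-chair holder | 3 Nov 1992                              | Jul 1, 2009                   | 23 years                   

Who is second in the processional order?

Baptiste

By date the degree was conferred (later first): Johansson (Jul 1, 2009); then Baptiste (Sep 21, 2007); then Ivanova (Apr 21, 2007); then Petrov and Tran (both May 13, 2006).
Petrov and Tran both have years of continuous service 36 years, so the next rule applies.
Petrov and Tran are each not designated emeritus, so the next rule applies.
Petrov and Tran are each not an endowed-chair holder, so the next rule applies.
Among Petrov and Tran, by date of appointment to current position (earlier first): Petrov (10 Mar 2019) before Tran (22 Oct 2023).
Order: Johansson, Baptiste, Ivanova, Petrov, Tran.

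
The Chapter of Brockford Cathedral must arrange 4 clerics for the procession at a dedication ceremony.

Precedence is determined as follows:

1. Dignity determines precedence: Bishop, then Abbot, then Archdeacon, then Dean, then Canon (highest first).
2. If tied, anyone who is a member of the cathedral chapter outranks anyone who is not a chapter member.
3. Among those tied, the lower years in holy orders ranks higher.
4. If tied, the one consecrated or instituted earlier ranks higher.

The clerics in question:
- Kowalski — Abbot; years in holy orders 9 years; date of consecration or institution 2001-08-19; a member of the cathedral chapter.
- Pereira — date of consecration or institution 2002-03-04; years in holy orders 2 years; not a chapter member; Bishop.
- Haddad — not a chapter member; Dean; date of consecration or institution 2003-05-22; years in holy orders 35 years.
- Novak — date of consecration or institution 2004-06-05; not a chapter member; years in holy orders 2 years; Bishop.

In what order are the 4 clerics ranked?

By dignity: Pereira and Novak (Bishop); then Kowalski (Abbot); then Haddad (Dean).
Pereira and Novak are each not a chapter member, so the next rule applies.
Pereira and Novak both have years in holy orders 2 years, so the next rule applies.
Among Pereira and Novak, by date of consecration or institution (earlier first): Pereira (2002-03-04) before Novak (2004-06-05).
Full order: Pereira, Novak, Kowalski, Haddad.

Pereira, Novak, Kowalski, Haddad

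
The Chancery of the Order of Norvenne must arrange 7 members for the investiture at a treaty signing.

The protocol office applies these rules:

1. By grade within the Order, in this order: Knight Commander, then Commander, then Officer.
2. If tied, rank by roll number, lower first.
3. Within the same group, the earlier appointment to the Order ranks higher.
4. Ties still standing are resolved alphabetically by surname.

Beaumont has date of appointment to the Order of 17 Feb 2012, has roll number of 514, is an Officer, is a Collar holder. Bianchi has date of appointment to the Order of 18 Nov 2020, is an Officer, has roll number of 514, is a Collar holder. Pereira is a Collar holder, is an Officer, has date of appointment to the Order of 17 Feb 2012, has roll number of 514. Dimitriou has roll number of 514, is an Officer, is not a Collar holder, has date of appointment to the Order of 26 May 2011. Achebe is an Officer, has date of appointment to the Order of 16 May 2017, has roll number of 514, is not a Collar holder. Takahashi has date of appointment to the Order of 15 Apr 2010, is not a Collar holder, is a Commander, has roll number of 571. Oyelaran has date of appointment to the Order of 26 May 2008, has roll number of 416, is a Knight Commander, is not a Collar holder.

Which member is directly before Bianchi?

Achebe

By grade within the Order: Oyelaran (Knight Commander); then Takahashi (Commander); then Dimitriou, Beaumont, Pereira, Achebe and Bianchi (Officer).
Dimitriou, Beaumont, Pereira, Achebe and Bianchi all have roll number 514, so the next rule applies.
Among Dimitriou, Beaumont, Pereira, Achebe and Bianchi, by date of appointment to the Order (earlier first): Dimitriou (26 May 2011) before Beaumont and Pereira (17 Feb 2012) before Achebe (16 May 2017) before Bianchi (18 Nov 2020).
Among Beaumont and Pereira, alphabetically by surname: Beaumont before Pereira.
Order: Oyelaran, Takahashi, Dimitriou, Beaumont, Pereira, Achebe, Bianchi.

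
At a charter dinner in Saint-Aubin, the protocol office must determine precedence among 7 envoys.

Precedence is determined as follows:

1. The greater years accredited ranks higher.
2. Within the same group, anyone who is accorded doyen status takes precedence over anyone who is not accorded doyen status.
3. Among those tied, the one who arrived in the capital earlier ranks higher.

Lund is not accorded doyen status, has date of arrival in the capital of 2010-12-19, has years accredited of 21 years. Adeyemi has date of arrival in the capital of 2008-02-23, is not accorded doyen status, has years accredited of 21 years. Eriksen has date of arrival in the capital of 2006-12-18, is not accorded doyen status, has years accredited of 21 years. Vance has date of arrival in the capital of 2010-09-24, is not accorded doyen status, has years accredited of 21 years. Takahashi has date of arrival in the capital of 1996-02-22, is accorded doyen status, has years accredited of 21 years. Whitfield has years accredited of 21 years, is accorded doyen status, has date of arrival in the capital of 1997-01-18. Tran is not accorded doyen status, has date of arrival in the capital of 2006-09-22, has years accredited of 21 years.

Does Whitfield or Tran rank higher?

By years accredited (higher first): Takahashi, Whitfield, Tran, Eriksen, Adeyemi, Vance and Lund (each 21 years).
Among Takahashi, Whitfield, Tran, Eriksen, Adeyemi, Vance and Lund, accorded doyen status before not accorded doyen status: Takahashi and Whitfield (accorded doyen status) before Tran, Eriksen, Adeyemi, Vance and Lund (not accorded doyen status).
Among Takahashi and Whitfield, by date of arrival in the capital (earlier first): Takahashi (1996-02-22) before Whitfield (1997-01-18).
Among Tran, Eriksen, Adeyemi, Vance and Lund, by date of arrival in the capital (earlier first): Tran (2006-09-22) before Eriksen (2006-12-18) before Adeyemi (2008-02-23) before Vance (2010-09-24) before Lund (2010-12-19).
So Whitfield takes precedence.

Whitfield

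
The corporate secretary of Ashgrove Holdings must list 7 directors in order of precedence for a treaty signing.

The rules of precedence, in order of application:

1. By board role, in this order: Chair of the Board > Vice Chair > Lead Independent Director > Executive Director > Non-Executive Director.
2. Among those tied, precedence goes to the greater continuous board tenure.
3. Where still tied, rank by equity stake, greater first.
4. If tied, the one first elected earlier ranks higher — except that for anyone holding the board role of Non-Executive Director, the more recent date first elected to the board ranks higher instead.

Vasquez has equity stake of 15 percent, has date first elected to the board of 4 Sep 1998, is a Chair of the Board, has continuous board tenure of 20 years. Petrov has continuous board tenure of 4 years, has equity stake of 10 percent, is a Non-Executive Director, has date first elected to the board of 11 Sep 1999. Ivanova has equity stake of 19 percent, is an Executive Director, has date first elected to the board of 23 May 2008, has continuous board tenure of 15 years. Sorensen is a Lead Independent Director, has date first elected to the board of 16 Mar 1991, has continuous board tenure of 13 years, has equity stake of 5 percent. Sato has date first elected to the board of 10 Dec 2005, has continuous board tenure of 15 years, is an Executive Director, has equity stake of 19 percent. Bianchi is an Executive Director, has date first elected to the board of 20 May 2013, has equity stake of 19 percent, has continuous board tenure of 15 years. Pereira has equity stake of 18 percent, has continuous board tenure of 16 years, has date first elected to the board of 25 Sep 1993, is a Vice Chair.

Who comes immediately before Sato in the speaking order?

By board role: Vasquez (Chair of the Board); then Pereira (Vice Chair); then Sorensen (Lead Independent Director); then Sato, Ivanova and Bianchi (Executive Director); then Petrov (Non-Executive Director).
Sato, Ivanova and Bianchi all have continuous board tenure 15 years, so the next rule applies.
Sato, Ivanova and Bianchi all have equity stake 19 percent, so the next rule applies.
Among Sato, Ivanova and Bianchi, by date first elected to the board (earlier first): Sato (10 Dec 2005) before Ivanova (23 May 2008) before Bianchi (20 May 2013).
Order: Vasquez, Pereira, Sorensen, Sato, Ivanova, Bianchi, Petrov.

Sorensen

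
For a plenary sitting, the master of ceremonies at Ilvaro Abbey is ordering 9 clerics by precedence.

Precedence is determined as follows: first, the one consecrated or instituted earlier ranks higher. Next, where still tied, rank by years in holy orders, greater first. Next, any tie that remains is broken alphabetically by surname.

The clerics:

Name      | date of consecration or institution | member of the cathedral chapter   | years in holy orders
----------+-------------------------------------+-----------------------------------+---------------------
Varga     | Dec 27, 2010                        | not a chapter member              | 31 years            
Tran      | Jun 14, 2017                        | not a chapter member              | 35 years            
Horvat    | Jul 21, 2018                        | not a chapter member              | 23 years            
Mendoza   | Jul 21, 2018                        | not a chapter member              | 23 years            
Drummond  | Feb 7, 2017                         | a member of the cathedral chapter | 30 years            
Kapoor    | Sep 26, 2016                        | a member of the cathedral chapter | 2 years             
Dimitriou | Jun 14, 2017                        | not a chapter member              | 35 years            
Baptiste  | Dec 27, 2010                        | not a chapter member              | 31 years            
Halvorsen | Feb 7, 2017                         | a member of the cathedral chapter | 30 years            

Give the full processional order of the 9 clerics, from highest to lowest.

Baptiste, Varga, Kapoor, Drummond, Halvorsen, Dimitriou, Tran, Horvat, Mendoza

By date of consecration or institution (earlier first): Baptiste and Varga (both Dec 27, 2010); then Kapoor (Sep 26, 2016); then Drummond and Halvorsen (both Feb 7, 2017); then Dimitriou and Tran (both Jun 14, 2017); then Horvat and Mendoza (both Jul 21, 2018).
Baptiste and Varga both have years in holy orders 31 years, so the next rule applies.
Among Baptiste and Varga, alphabetically by surname: Baptiste before Varga.
Drummond and Halvorsen both have years in holy orders 30 years, so the next rule applies.
Among Drummond and Halvorsen, alphabetically by surname: Drummond before Halvorsen.
Dimitriou and Tran both have years in holy orders 35 years, so the next rule applies.
Among Dimitriou and Tran, alphabetically by surname: Dimitriou before Tran.
Horvat and Mendoza both have years in holy orders 23 years, so the next rule applies.
Among Horvat and Mendoza, alphabetically by surname: Horvat before Mendoza.
Full order: Baptiste, Varga, Kapoor, Drummond, Halvorsen, Dimitriou, Tran, Horvat, Mendoza.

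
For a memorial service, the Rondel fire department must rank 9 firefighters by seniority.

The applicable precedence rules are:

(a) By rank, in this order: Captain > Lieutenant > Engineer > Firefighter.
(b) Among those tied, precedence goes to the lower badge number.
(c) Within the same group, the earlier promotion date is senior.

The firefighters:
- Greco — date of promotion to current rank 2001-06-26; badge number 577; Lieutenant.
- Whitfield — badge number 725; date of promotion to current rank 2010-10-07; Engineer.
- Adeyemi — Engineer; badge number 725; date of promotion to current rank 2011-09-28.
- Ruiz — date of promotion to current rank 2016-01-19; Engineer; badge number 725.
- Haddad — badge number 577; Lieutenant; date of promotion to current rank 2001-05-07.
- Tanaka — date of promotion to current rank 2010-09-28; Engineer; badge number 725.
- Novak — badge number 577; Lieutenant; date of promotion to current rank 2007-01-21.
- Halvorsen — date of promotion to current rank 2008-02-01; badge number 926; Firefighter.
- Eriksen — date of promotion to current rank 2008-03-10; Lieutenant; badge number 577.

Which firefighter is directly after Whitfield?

By rank: Haddad, Greco, Novak and Eriksen (Lieutenant); then Tanaka, Whitfield, Adeyemi and Ruiz (Engineer); then Halvorsen (Firefighter).
Haddad, Greco, Novak and Eriksen all have badge number 577, so the next rule applies.
Among Haddad, Greco, Novak and Eriksen, by date of promotion to current rank (earlier first): Haddad (2001-05-07) before Greco (2001-06-26) before Novak (2007-01-21) before Eriksen (2008-03-10).
Tanaka, Whitfield, Adeyemi and Ruiz all have badge number 725, so the next rule applies.
Among Tanaka, Whitfield, Adeyemi and Ruiz, by date of promotion to current rank (earlier first): Tanaka (2010-09-28) before Whitfield (2010-10-07) before Adeyemi (2011-09-28) before Ruiz (2016-01-19).
Order: Haddad, Greco, Novak, Eriksen, Tanaka, Whitfield, Adeyemi, Ruiz, Halvorsen.

Adeyemi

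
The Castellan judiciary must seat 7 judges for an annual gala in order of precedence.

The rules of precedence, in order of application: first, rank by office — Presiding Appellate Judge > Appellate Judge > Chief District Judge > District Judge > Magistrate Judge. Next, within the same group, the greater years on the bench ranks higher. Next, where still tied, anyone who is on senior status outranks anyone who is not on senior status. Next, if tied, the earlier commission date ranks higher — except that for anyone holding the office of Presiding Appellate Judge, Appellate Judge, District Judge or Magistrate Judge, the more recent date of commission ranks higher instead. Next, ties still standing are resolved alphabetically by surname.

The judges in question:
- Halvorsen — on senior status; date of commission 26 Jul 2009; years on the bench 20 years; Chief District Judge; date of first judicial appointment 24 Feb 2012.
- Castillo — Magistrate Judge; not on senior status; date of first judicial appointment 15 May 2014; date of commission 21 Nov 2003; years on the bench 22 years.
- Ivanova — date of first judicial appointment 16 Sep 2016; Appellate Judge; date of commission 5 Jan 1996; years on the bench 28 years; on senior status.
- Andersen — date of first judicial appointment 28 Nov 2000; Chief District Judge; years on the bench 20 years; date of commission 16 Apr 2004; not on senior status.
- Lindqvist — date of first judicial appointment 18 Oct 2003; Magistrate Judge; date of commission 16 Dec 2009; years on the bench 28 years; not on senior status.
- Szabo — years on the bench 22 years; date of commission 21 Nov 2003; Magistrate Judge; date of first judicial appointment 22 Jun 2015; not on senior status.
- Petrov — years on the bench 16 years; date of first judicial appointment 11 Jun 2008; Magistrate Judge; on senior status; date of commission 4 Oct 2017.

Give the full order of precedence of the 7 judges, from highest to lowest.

By office: Ivanova (Appellate Judge); then Halvorsen and Andersen (Chief District Judge); then Lindqvist, Castillo, Szabo and Petrov (Magistrate Judge).
Halvorsen and Andersen both have years on the bench 20 years, so the next rule applies.
Among Halvorsen and Andersen, on senior status before not on senior status: Halvorsen (on senior status) before Andersen (not on senior status).
Among Lindqvist, Castillo, Szabo and Petrov, by years on the bench (higher first): Lindqvist (28 years) before Castillo and Szabo (22 years) before Petrov (16 years).
Castillo and Szabo are each not on senior status, so the next rule applies.
Castillo and Szabo both have date of commission 21 Nov 2003, so the next rule applies.
Among Castillo and Szabo, alphabetically by surname: Castillo before Szabo.
Full order: Ivanova, Halvorsen, Andersen, Lindqvist, Castillo, Szabo, Petrov.

Ivanova, Halvorsen, Andersen, Lindqvist, Castillo, Szabo, Petrov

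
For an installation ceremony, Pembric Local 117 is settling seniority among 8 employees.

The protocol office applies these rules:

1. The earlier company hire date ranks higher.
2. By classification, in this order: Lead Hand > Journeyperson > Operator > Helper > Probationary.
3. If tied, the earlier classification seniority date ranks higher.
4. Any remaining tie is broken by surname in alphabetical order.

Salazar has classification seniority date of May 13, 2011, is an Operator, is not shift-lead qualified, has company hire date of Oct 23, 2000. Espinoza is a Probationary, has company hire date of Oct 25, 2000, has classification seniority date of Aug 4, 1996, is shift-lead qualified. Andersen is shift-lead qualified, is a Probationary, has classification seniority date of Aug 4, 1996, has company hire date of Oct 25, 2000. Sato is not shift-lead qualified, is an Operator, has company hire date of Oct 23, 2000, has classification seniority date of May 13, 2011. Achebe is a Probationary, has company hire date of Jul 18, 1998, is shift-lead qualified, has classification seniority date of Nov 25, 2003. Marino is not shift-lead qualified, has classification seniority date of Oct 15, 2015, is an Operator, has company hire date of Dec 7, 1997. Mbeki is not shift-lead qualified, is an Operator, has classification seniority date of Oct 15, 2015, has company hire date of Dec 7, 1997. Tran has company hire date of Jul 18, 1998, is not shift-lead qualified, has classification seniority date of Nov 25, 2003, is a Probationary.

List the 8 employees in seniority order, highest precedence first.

By company hire date (earlier first): Marino and Mbeki (both Dec 7, 1997); then Achebe and Tran (both Jul 18, 1998); then Salazar and Sato (both Oct 23, 2000); then Andersen and Espinoza (both Oct 25, 2000).
Marino and Mbeki are each Operator, so the next rule applies.
Marino and Mbeki both have classification seniority date Oct 15, 2015, so the next rule applies.
Among Marino and Mbeki, alphabetically by surname: Marino before Mbeki.
Achebe and Tran are each Probationary, so the next rule applies.
Achebe and Tran both have classification seniority date Nov 25, 2003, so the next rule applies.
Among Achebe and Tran, alphabetically by surname: Achebe before Tran.
Salazar and Sato are each Operator, so the next rule applies.
Salazar and Sato both have classification seniority date May 13, 2011, so the next rule applies.
Among Salazar and Sato, alphabetically by surname: Salazar before Sato.
Andersen and Espinoza are each Probationary, so the next rule applies.
Andersen and Espinoza both have classification seniority date Aug 4, 1996, so the next rule applies.
Among Andersen and Espinoza, alphabetically by surname: Andersen before Espinoza.
Full order: Marino, Mbeki, Achebe, Tran, Salazar, Sato, Andersen, Espinoza.

Marino, Mbeki, Achebe, Tran, Salazar, Sato, Andersen, Espinoza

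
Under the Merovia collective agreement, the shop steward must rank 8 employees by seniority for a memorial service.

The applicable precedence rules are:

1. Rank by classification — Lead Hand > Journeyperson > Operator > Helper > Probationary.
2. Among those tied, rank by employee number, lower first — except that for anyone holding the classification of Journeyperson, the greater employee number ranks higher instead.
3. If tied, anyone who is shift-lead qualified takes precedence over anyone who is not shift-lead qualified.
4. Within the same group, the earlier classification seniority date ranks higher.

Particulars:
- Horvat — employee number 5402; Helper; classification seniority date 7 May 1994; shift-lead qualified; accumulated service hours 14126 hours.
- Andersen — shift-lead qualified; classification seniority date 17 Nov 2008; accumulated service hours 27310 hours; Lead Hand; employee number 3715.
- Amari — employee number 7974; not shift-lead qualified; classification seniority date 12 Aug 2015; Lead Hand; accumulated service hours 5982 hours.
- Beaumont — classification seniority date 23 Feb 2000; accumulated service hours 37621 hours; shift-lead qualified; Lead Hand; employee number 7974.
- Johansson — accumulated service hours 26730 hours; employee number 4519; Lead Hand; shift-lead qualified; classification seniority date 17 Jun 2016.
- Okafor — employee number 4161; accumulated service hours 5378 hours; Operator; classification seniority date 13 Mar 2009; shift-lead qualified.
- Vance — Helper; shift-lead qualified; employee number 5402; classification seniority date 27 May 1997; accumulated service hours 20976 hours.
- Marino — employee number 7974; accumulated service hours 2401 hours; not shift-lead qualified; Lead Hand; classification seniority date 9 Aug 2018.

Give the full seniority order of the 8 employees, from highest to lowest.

Andersen, Johansson, Beaumont, Amari, Marino, Okafor, Horvat, Vance

By classification: Andersen, Johansson, Beaumont, Amari and Marino (Lead Hand); then Okafor (Operator); then Horvat and Vance (Helper).
Among Andersen, Johansson, Beaumont, Amari and Marino, by employee number (lower first): Andersen (3715) before Johansson (4519) before Beaumont, Amari and Marino (7974).
Among Beaumont, Amari and Marino, shift-lead qualified before not shift-lead qualified: Beaumont (shift-lead qualified) before Amari and Marino (not shift-lead qualified).
Among Amari and Marino, by classification seniority date (earlier first): Amari (12 Aug 2015) before Marino (9 Aug 2018).
Horvat and Vance both have employee number 5402, so the next rule applies.
Horvat and Vance are each shift-lead qualified, so the next rule applies.
Among Horvat and Vance, by classification seniority date (earlier first): Horvat (7 May 1994) before Vance (27 May 1997).
Full order: Andersen, Johansson, Beaumont, Amari, Marino, Okafor, Horvat, Vance.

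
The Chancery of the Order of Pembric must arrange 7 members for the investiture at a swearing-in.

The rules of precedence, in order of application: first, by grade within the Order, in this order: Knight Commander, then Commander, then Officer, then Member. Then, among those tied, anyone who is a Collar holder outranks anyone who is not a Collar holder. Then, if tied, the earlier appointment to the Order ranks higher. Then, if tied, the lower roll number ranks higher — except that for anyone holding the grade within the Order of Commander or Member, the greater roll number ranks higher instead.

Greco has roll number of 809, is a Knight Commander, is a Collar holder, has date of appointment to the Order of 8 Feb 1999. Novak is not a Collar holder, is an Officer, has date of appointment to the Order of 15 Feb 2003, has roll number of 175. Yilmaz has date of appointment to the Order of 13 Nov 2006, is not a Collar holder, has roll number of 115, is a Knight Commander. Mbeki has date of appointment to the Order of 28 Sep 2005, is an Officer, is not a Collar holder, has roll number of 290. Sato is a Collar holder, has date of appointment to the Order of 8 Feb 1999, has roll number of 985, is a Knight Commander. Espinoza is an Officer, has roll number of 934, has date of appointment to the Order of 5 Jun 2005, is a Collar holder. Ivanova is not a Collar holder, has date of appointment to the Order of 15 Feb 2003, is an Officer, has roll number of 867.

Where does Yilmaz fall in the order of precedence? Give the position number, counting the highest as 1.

3

By grade within the Order: Greco, Sato and Yilmaz (Knight Commander); then Espinoza, Novak, Ivanova and Mbeki (Officer).
Among Greco, Sato and Yilmaz, a Collar holder before not a Collar holder: Greco and Sato (a Collar holder) before Yilmaz (not a Collar holder).
Greco and Sato both have date of appointment to the Order 8 Feb 1999, so the next rule applies.
Among Greco and Sato, by roll number (lower first): Greco (809) before Sato (985).
Among Espinoza, Novak, Ivanova and Mbeki, a Collar holder before not a Collar holder: Espinoza (a Collar holder) before Novak, Ivanova and Mbeki (not a Collar holder).
Among Novak, Ivanova and Mbeki, by date of appointment to the Order (earlier first): Novak and Ivanova (15 Feb 2003) before Mbeki (28 Sep 2005).
Among Novak and Ivanova, by roll number (lower first): Novak (175) before Ivanova (867).
Order: Greco, Sato, Yilmaz, Espinoza, Novak, Ivanova, Mbeki. So position 3.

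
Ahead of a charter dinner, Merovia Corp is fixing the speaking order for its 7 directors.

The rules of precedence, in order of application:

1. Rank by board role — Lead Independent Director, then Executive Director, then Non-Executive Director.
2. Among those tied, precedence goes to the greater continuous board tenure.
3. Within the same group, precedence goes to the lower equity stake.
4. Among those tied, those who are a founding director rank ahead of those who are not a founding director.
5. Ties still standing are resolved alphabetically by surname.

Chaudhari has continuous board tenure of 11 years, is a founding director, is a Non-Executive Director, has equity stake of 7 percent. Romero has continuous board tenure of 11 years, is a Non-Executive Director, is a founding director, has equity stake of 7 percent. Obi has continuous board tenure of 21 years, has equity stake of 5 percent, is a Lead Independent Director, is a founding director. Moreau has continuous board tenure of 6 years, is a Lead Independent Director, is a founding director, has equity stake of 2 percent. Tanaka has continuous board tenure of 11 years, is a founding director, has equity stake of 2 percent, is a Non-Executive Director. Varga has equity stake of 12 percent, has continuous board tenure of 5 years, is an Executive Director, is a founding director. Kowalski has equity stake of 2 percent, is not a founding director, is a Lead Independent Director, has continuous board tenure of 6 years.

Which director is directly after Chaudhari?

By board role: Obi, Moreau and Kowalski (Lead Independent Director); then Varga (Executive Director); then Tanaka, Chaudhari and Romero (Non-Executive Director).
Among Obi, Moreau and Kowalski, by continuous board tenure (higher first): Obi (21 years) before Moreau and Kowalski (6 years).
Moreau and Kowalski both have equity stake 2 percent, so the next rule applies.
Among Moreau and Kowalski, a founding director before not a founding director: Moreau (a founding director) before Kowalski (not a founding director).
Tanaka, Chaudhari and Romero all have continuous board tenure 11 years, so the next rule applies.
Among Tanaka, Chaudhari and Romero, by equity stake (lower first): Tanaka (2 percent) before Chaudhari and Romero (7 percent).
Chaudhari and Romero are each a founding director, so the next rule applies.
Among Chaudhari and Romero, alphabetically by surname: Chaudhari before Romero.
Order: Obi, Moreau, Kowalski, Varga, Tanaka, Chaudhari, Romero.

Romero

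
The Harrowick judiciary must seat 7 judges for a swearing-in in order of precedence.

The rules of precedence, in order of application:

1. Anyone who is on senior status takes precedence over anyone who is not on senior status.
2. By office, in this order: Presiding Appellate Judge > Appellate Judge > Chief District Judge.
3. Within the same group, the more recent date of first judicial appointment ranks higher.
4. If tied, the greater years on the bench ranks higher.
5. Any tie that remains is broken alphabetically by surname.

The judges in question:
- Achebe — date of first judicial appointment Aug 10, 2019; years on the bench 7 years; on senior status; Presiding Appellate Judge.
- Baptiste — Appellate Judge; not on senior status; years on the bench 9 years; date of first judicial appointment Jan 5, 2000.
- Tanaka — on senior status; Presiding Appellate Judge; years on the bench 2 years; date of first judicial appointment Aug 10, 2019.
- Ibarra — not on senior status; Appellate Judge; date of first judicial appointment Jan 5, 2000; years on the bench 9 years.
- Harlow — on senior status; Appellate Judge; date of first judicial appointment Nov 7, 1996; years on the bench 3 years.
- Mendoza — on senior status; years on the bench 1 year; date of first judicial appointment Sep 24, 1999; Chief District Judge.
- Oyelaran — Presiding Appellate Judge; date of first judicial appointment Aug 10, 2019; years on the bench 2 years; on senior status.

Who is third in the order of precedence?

By the first rule: Achebe, Oyelaran, Tanaka, Harlow and Mendoza (each on senior status); then Baptiste and Ibarra (both not on senior status).
Among Achebe, Oyelaran, Tanaka, Harlow and Mendoza, by office: Achebe, Oyelaran and Tanaka (Presiding Appellate Judge) before Harlow (Appellate Judge) before Mendoza (Chief District Judge).
Achebe, Oyelaran and Tanaka all have date of first judicial appointment Aug 10, 2019, so the next rule applies.
Among Achebe, Oyelaran and Tanaka, by years on the bench (higher first): Achebe (7 years) before Oyelaran and Tanaka (2 years).
Among Oyelaran and Tanaka, alphabetically by surname: Oyelaran before Tanaka.
Baptiste and Ibarra are each Appellate Judge, so the next rule applies.
Baptiste and Ibarra both have date of first judicial appointment Jan 5, 2000, so the next rule applies.
Baptiste and Ibarra both have years on the bench 9 years, so the next rule applies.
Among Baptiste and Ibarra, alphabetically by surname: Baptiste before Ibarra.
Order: Achebe, Oyelaran, Tanaka, Harlow, Mendoza, Baptiste, Ibarra.

Tanaka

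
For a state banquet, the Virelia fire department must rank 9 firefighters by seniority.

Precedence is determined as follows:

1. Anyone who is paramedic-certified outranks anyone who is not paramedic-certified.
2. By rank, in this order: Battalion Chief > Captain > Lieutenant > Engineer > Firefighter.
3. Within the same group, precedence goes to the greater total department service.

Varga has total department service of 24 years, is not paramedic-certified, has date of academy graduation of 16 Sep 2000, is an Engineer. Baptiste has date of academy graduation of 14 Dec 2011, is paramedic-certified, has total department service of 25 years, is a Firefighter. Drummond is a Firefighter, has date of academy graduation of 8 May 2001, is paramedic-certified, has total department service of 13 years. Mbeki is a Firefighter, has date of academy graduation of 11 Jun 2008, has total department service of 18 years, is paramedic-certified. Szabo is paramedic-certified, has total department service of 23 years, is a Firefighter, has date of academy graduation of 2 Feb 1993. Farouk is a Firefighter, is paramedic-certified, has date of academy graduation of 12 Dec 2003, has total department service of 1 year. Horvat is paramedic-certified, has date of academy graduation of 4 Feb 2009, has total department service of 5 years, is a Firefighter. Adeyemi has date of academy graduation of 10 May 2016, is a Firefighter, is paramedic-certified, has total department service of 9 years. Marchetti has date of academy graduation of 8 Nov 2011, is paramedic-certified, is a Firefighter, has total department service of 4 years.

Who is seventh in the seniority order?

By the first rule: Baptiste, Szabo, Mbeki, Drummond, Adeyemi, Horvat, Marchetti and Farouk (each paramedic-certified); then Varga (not paramedic-certified).
Baptiste, Szabo, Mbeki, Drummond, Adeyemi, Horvat, Marchetti and Farouk are each Firefighter, so the next rule applies.
Among Baptiste, Szabo, Mbeki, Drummond, Adeyemi, Horvat, Marchetti and Farouk, by total department service (higher first): Baptiste (25 years) before Szabo (23 years) before Mbeki (18 years) before Drummond (13 years) before Adeyemi (9 years) before Horvat (5 years) before Marchetti (4 years) before Farouk (1 year).
Order: Baptiste, Szabo, Mbeki, Drummond, Adeyemi, Horvat, Marchetti, Farouk, Varga.

Marchetti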